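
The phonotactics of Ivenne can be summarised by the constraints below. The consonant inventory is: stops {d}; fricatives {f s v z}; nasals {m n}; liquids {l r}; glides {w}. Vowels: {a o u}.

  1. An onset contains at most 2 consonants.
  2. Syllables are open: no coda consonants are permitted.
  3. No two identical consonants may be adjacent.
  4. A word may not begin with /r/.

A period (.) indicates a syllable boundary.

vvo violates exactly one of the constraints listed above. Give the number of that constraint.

3

vvo: adjacent identical consonants /vv/.
This is a violation of constraint 3: "No two identical consonants may be adjacent."
The remaining constraints (1, 2, 4) are satisfied.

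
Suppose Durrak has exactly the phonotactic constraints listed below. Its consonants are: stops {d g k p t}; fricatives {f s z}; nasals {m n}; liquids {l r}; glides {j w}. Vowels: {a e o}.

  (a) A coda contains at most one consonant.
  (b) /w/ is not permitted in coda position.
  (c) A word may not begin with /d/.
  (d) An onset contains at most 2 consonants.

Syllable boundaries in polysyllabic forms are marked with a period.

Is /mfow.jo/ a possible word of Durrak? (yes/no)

no

/mfow.jo/ — violates constraint (b): syllable 1 coda contains /w/ → illicit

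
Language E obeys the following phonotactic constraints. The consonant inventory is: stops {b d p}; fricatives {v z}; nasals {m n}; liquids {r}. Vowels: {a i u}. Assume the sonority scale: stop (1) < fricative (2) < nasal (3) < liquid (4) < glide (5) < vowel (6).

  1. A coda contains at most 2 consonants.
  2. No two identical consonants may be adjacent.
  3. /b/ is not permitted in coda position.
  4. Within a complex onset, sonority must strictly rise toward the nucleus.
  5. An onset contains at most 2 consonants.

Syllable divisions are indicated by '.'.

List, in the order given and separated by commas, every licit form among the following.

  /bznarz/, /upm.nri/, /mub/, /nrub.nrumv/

/upm.nri/

/bznarz/ — violates constraint 5: syllable 1 onset /bzn/ has 3 consonants (> 2) → illicit
/upm.nri/ — σ1 onset /∅/, coda /pm/ (2C) ok; σ2 onset /nr/ (3→4 rises), coda /∅/ ok → licit
/mub/ — violates constraint 3: syllable 1 coda contains /b/ → illicit
/nrub.nrumv/ — violates constraint 3: syllable 1 coda contains /b/ → illicit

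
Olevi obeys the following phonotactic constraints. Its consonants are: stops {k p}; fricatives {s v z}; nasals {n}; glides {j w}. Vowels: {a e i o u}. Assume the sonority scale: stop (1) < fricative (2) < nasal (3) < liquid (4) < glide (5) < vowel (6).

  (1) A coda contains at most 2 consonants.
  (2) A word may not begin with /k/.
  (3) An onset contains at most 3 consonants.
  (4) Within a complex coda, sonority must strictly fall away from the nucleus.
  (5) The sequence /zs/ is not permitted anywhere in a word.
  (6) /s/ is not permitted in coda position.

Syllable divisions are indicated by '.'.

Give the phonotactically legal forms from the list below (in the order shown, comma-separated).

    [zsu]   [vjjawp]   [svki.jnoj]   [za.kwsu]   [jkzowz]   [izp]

[zsu] — violates constraint 5: contains banned sequence /zs/ → phonotactically illegal
[vjjawp] — σ1 onset /vjj/ (3C), coda /wp/ (5→1 falls) ok → phonotactically legal
[svki.jnoj] — σ1 onset /svk/ (3C), coda /∅/ ok; σ2 onset /jn/ (2C), coda /j/ ok → phonotactically legal
[za.kwsu] — σ1 onset /z/, coda /∅/ ok; σ2 onset /kws/ (3C), coda /∅/ ok → phonotactically legal
[jkzowz] — σ1 onset /jkz/ (3C), coda /wz/ (5→2 falls) ok → phonotactically legal
[izp] — σ1 onset /∅/, coda /zp/ (2→1 falls) ok → phonotactically legal

[vjjawp], [svki.jnoj], [za.kwsu], [jkzowz], [izp]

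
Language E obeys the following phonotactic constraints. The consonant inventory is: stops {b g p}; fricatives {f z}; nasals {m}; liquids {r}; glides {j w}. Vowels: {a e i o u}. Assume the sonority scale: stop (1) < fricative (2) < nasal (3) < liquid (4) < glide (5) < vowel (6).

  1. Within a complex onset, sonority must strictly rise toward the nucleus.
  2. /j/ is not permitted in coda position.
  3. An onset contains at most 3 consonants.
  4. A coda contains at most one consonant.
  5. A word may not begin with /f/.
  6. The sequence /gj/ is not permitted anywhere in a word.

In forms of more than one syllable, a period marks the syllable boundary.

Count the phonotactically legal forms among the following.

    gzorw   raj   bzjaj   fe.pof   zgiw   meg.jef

0

gzorw — violates constraint 4: syllable 1 coda /rw/ has 2 consonants (> 1) → phonotactically illegal
raj — violates constraint 2: syllable 1 coda contains /j/ → phonotactically illegal
bzjaj — violates constraint 2: syllable 1 coda contains /j/ → phonotactically illegal
fe.pof — violates constraint 5: word begins with /f/ → phonotactically illegal
zgiw — violates constraint 1: syllable 1 onset /zg/: /z/ (fricative, 2) → /g/ (stop, 1) does not rise → phonotactically illegal
meg.jef — violates constraint 6: contains banned sequence /gj/ → phonotactically illegal
No form is phonotactically legal → 0.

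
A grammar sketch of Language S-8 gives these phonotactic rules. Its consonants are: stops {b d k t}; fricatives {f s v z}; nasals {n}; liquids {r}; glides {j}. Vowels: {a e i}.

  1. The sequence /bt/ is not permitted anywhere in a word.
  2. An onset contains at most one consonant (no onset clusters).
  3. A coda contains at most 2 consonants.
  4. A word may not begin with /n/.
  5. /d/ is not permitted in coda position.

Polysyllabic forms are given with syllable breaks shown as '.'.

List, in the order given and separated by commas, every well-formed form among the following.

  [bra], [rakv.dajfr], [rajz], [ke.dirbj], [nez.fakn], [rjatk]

[bra] — violates constraint 2: syllable 1 onset /br/ has 2 consonants (> 1) → ill-formed
[rakv.dajfr] — violates constraint 3: syllable 2 coda /jfr/ has 3 consonants (> 2) → ill-formed
[rajz] — σ1 onset /r/, coda /jz/ (2C) ok → well-formed
[ke.dirbj] — violates constraint 3: syllable 2 coda /rbj/ has 3 consonants (> 2) → ill-formed
[nez.fakn] — violates constraint 4: word begins with /n/ → ill-formed
[rjatk] — violates constraint 2: syllable 1 onset /rj/ has 2 consonants (> 1) → ill-formed

[rajz]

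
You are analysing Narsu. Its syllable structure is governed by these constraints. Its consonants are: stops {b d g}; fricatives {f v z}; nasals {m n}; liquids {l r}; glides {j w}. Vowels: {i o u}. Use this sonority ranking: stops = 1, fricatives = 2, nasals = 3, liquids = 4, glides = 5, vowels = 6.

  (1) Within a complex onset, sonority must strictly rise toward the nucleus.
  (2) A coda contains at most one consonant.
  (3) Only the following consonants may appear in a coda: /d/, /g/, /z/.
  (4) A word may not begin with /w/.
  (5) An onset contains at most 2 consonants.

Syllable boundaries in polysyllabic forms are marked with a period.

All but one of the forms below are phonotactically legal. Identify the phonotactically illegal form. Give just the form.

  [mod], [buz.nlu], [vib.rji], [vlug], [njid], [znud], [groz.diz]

[vib.rji]

[mod] — σ1 onset /m/, coda /d/ ok → phonotactically legal
[buz.nlu] — σ1 onset /b/, coda /z/ ok; σ2 onset /nl/ (3→4 rises), coda /∅/ ok → phonotactically legal
[vib.rji] — violates constraint 3: syllable 1 coda contains /b/, which is not a licensed coda consonant → phonotactically illegal
[vlug] — σ1 onset /vl/ (2→4 rises), coda /g/ ok → phonotactically legal
[njid] — σ1 onset /nj/ (3→5 rises), coda /d/ ok → phonotactically legal
[znud] — σ1 onset /zn/ (2→3 rises), coda /d/ ok → phonotactically legal
[groz.diz] — σ1 onset /gr/ (1→4 rises), coda /z/ ok; σ2 onset /d/, coda /z/ ok → phonotactically legal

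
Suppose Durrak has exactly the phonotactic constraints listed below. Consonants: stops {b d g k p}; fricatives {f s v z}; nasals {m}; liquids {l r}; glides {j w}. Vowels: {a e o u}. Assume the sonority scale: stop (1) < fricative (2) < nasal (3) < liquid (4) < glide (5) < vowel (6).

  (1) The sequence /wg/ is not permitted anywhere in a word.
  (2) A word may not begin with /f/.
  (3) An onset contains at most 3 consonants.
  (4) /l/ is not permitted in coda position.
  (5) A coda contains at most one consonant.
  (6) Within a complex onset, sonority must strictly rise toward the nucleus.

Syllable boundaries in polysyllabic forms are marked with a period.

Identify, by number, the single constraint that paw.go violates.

paw.go: contains banned sequence /wg/.
This is a violation of constraint 1: "The sequence /wg/ is not permitted anywhere in a word."
The remaining constraints (2, 3, 4, 5, 6) are satisfied.

1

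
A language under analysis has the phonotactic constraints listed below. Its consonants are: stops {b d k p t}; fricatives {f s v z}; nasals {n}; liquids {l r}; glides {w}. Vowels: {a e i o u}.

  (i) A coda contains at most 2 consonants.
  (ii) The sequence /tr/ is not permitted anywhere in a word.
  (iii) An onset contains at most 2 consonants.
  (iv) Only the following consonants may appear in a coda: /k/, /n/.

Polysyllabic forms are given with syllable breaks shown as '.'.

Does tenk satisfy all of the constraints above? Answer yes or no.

tenk — σ1 onset /t/, coda /nk/ (2C) ok → phonotactically legal

yes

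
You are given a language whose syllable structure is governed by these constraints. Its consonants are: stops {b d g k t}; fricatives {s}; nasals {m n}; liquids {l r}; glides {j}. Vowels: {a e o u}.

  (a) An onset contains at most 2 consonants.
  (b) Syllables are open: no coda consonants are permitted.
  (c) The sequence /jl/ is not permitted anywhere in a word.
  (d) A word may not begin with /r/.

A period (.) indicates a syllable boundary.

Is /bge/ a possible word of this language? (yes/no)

yes

/bge/ — σ1 onset /bg/ (2C), coda /∅/ ok → permitted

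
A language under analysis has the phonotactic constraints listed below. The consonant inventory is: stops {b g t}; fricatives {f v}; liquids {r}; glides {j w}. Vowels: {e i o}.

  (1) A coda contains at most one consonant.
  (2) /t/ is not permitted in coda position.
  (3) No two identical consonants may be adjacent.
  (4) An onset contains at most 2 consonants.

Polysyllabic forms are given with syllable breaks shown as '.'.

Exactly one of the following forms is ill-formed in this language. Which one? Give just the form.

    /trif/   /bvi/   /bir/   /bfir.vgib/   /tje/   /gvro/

/gvro/

/trif/ — σ1 onset /tr/ (2C), coda /f/ ok → well-formed
/bvi/ — σ1 onset /bv/ (2C), coda /∅/ ok → well-formed
/bir/ — σ1 onset /b/, coda /r/ ok → well-formed
/bfir.vgib/ — σ1 onset /bf/ (2C), coda /r/ ok; σ2 onset /vg/ (2C), coda /b/ ok → well-formed
/tje/ — σ1 onset /tj/ (2C), coda /∅/ ok → well-formed
/gvro/ — violates constraint 4: syllable 1 onset /gvr/ has 3 consonants (> 2) → ill-formed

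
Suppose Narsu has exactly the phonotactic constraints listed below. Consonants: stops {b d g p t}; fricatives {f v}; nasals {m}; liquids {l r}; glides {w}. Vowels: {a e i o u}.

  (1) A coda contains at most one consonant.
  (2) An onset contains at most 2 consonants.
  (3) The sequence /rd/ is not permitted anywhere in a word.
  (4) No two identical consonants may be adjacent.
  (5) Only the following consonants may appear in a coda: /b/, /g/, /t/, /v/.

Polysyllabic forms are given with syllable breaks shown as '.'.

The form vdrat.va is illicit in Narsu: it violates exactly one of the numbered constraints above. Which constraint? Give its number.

vdrat.va: syllable 1 onset /vdr/ has 3 consonants (> 2).
This is a violation of constraint 2: "An onset contains at most 2 consonants."
The remaining constraints (1, 3, 4, 5) are satisfied.

2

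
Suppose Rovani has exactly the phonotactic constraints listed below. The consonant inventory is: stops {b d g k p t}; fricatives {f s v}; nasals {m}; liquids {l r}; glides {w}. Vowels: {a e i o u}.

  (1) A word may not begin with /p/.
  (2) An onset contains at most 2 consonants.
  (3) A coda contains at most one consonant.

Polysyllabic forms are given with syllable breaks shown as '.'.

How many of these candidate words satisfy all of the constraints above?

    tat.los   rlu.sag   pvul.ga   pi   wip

3

tat.los — σ1 onset /t/, coda /t/ ok; σ2 onset /l/, coda /s/ ok → phonotactically legal
rlu.sag — σ1 onset /rl/ (2C), coda /∅/ ok; σ2 onset /s/, coda /g/ ok → phonotactically legal
pvul.ga — violates constraint 1: word begins with /p/ → phonotactically illegal
pi — violates constraint 1: word begins with /p/ → phonotactically illegal
wip — σ1 onset /w/, coda /p/ ok → phonotactically legal
Phonotactically legal: tat.los, rlu.sag, wip → 3.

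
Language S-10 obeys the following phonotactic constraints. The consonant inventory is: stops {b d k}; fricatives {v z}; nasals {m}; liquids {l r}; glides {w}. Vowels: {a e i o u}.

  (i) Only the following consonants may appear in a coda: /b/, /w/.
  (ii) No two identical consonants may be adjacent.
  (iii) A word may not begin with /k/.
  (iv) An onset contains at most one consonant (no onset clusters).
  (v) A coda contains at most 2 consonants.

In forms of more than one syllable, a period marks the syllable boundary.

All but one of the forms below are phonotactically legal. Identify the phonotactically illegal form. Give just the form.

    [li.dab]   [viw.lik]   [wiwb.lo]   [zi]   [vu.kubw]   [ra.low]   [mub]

[viw.lik]

[li.dab] — σ1 onset /l/, coda /∅/ ok; σ2 onset /d/, coda /b/ ok → phonotactically legal
[viw.lik] — violates constraint (i): syllable 2 coda contains /k/, which is not a licensed coda consonant → phonotactically illegal
[wiwb.lo] — σ1 onset /w/, coda /wb/ (2C) ok; σ2 onset /l/, coda /∅/ ok → phonotactically legal
[zi] — σ1 onset /z/, coda /∅/ ok → phonotactically legal
[vu.kubw] — σ1 onset /v/, coda /∅/ ok; σ2 onset /k/, coda /bw/ (2C) ok → phonotactically legal
[ra.low] — σ1 onset /r/, coda /∅/ ok; σ2 onset /l/, coda /w/ ok → phonotactically legal
[mub] — σ1 onset /m/, coda /b/ ok → phonotactically legal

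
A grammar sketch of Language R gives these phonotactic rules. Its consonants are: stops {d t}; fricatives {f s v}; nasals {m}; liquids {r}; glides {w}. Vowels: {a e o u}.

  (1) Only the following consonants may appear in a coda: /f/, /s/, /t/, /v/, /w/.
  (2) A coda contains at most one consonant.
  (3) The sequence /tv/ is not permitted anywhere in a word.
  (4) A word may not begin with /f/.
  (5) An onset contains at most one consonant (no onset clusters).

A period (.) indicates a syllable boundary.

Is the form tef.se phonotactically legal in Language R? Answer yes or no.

yes

tef.se — σ1 onset /t/, coda /f/ ok; σ2 onset /s/, coda /∅/ ok → phonotactically legal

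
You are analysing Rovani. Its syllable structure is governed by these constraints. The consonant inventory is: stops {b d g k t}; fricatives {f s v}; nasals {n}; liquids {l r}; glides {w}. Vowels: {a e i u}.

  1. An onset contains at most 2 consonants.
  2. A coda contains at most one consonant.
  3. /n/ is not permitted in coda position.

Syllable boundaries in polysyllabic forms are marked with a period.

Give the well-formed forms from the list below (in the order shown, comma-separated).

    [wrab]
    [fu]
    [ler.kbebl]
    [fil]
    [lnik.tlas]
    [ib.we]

[wrab] — σ1 onset /wr/ (2C), coda /b/ ok → well-formed
[fu] — σ1 onset /f/, coda /∅/ ok → well-formed
[ler.kbebl] — violates constraint 2: syllable 2 coda /bl/ has 2 consonants (> 1) → ill-formed
[fil] — σ1 onset /f/, coda /l/ ok → well-formed
[lnik.tlas] — σ1 onset /ln/ (2C), coda /k/ ok; σ2 onset /tl/ (2C), coda /s/ ok → well-formed
[ib.we] — σ1 onset /∅/, coda /b/ ok; σ2 onset /w/, coda /∅/ ok → well-formed

[wrab], [fu], [fil], [lnik.tlas], [ib.we]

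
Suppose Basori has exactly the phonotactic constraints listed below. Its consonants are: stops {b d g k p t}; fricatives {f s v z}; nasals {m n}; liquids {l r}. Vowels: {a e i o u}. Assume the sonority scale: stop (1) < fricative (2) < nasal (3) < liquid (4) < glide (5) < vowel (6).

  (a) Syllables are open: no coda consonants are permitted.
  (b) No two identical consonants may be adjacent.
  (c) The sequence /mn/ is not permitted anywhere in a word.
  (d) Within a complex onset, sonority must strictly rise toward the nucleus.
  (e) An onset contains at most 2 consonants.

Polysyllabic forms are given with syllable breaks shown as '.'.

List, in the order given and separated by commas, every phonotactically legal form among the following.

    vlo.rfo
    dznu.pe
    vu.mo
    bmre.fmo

vlo.rfo — violates constraint (d): syllable 2 onset /rf/: /r/ (liquid, 4) → /f/ (fricative, 2) does not rise → phonotactically illegal
dznu.pe — violates constraint (e): syllable 1 onset /dzn/ has 3 consonants (> 2) → phonotactically illegal
vu.mo — σ1 onset /v/, coda /∅/ ok; σ2 onset /m/, coda /∅/ ok → phonotactically legal
bmre.fmo — violates constraint (e): syllable 1 onset /bmr/ has 3 consonants (> 2) → phonotactically illegal

vu.mo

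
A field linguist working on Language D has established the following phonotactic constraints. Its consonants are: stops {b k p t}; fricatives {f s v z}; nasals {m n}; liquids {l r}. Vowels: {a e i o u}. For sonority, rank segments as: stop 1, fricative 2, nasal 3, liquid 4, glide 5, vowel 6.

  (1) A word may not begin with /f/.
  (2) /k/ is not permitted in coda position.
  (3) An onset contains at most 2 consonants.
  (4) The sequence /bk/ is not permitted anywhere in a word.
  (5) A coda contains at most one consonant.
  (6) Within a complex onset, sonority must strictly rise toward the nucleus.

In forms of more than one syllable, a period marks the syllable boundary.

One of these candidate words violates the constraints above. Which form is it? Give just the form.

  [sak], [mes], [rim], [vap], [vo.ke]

[sak] — violates constraint 2: syllable 1 coda contains /k/ → not permitted
[mes] — σ1 onset /m/, coda /s/ ok → permitted
[rim] — σ1 onset /r/, coda /m/ ok → permitted
[vap] — σ1 onset /v/, coda /p/ ok → permitted
[vo.ke] — σ1 onset /v/, coda /∅/ ok; σ2 onset /k/, coda /∅/ ok → permitted

[sak]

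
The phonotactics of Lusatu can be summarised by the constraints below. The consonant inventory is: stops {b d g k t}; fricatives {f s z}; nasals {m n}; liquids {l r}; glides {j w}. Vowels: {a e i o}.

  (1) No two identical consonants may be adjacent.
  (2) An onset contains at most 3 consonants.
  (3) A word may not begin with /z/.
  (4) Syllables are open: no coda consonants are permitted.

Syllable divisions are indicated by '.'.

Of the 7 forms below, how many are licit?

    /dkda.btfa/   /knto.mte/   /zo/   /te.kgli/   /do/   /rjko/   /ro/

/dkda.btfa/ — σ1 onset /dkd/ (3C), coda /∅/ ok; σ2 onset /btf/ (3C), coda /∅/ ok → licit
/knto.mte/ — σ1 onset /knt/ (3C), coda /∅/ ok; σ2 onset /mt/ (2C), coda /∅/ ok → licit
/zo/ — violates constraint 3: word begins with /z/ → illicit
/te.kgli/ — σ1 onset /t/, coda /∅/ ok; σ2 onset /kgl/ (3C), coda /∅/ ok → licit
/do/ — σ1 onset /d/, coda /∅/ ok → licit
/rjko/ — σ1 onset /rjk/ (3C), coda /∅/ ok → licit
/ro/ — σ1 onset /r/, coda /∅/ ok → licit
Licit: /dkda.btfa/, /knto.mte/, /te.kgli/, /do/, /rjko/, /ro/ → 6.

6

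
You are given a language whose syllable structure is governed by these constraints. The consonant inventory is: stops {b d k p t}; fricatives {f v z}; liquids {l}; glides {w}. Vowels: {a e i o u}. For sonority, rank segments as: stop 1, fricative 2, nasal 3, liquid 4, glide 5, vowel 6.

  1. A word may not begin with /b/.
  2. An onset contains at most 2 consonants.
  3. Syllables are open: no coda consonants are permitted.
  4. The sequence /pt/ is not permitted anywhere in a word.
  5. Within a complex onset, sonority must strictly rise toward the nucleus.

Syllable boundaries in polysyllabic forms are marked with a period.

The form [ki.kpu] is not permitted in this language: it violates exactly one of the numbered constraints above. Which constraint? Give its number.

[ki.kpu]: syllable 2 onset /kp/: /k/ (stop, 1) → /p/ (stop, 1) does not rise.
This is a violation of constraint 5: "Within a complex onset, sonority must strictly rise toward the nucleus."
The remaining constraints (1, 2, 3, 4) are satisfied.

5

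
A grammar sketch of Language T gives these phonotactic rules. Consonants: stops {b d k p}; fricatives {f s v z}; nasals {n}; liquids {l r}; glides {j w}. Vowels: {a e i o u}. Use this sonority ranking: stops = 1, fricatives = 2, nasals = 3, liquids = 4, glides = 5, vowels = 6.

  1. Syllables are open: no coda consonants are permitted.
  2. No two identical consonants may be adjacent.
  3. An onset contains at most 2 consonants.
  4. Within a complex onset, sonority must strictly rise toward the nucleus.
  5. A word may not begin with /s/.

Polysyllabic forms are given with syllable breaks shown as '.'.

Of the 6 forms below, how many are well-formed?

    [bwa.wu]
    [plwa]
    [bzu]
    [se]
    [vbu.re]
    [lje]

[bwa.wu] — σ1 onset /bw/ (1→5 rises), coda /∅/ ok; σ2 onset /w/, coda /∅/ ok → well-formed
[plwa] — violates constraint 3: syllable 1 onset /plw/ has 3 consonants (> 2) → ill-formed
[bzu] — σ1 onset /bz/ (1→2 rises), coda /∅/ ok → well-formed
[se] — violates constraint 5: word begins with /s/ → ill-formed
[vbu.re] — violates constraint 4: syllable 1 onset /vb/: /v/ (fricative, 2) → /b/ (stop, 1) does not rise → ill-formed
[lje] — σ1 onset /lj/ (4→5 rises), coda /∅/ ok → well-formed
Well-formed: [bwa.wu], [bzu], [lje] → 3.

3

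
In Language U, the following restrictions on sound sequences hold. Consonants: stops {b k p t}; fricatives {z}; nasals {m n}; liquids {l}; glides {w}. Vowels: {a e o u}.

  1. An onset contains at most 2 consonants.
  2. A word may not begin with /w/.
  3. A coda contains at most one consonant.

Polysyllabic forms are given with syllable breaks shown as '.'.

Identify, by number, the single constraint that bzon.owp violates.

3

bzon.owp: syllable 2 coda /wp/ has 2 consonants (> 1).
This is a violation of constraint 3: "A coda contains at most one consonant."
The remaining constraints (1, 2) are satisfied.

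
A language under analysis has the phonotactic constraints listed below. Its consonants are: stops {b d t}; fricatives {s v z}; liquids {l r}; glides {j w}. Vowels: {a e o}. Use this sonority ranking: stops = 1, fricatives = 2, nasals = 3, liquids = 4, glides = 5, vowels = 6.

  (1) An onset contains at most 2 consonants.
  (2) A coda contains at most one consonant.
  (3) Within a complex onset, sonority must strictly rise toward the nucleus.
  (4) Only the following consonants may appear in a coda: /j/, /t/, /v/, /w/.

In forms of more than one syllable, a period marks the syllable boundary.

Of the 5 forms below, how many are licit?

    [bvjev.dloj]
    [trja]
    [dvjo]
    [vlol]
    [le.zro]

1

[bvjev.dloj] — violates constraint 1: syllable 1 onset /bvj/ has 3 consonants (> 2) → illicit
[trja] — violates constraint 1: syllable 1 onset /trj/ has 3 consonants (> 2) → illicit
[dvjo] — violates constraint 1: syllable 1 onset /dvj/ has 3 consonants (> 2) → illicit
[vlol] — violates constraint 4: syllable 1 coda contains /l/, which is not a licensed coda consonant → illicit
[le.zro] — σ1 onset /l/, coda /∅/ ok; σ2 onset /zr/ (2→4 rises), coda /∅/ ok → licit
Licit: [le.zro] → 1.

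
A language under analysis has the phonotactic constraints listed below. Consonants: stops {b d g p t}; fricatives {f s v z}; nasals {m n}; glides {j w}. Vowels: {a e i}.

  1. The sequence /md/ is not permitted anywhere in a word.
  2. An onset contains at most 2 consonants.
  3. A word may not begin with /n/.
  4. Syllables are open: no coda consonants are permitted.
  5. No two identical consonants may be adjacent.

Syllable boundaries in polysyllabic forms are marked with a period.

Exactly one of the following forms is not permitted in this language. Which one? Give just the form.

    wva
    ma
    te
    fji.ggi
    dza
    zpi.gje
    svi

wva — σ1 onset /wv/ (2C), coda /∅/ ok → permitted
ma — σ1 onset /m/, coda /∅/ ok → permitted
te — σ1 onset /t/, coda /∅/ ok → permitted
fji.ggi — violates constraint 5: adjacent identical consonants /gg/ → not permitted
dza — σ1 onset /dz/ (2C), coda /∅/ ok → permitted
zpi.gje — σ1 onset /zp/ (2C), coda /∅/ ok; σ2 onset /gj/ (2C), coda /∅/ ok → permitted
svi — σ1 onset /sv/ (2C), coda /∅/ ok → permitted

fji.ggi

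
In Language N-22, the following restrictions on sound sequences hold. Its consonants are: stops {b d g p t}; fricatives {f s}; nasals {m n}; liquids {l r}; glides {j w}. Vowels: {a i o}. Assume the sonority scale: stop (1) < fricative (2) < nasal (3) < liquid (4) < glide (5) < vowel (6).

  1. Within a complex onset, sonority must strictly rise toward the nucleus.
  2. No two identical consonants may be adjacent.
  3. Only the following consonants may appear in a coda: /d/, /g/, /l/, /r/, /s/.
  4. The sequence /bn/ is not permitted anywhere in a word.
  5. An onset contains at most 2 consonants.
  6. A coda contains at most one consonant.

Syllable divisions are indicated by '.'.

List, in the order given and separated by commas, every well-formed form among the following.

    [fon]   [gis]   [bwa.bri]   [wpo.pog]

[fon] — violates constraint 3: syllable 1 coda contains /n/, which is not a licensed coda consonant → ill-formed
[gis] — σ1 onset /g/, coda /s/ ok → well-formed
[bwa.bri] — σ1 onset /bw/ (1→5 rises), coda /∅/ ok; σ2 onset /br/ (1→4 rises), coda /∅/ ok → well-formed
[wpo.pog] — violates constraint 1: syllable 1 onset /wp/: /w/ (glide, 5) → /p/ (stop, 1) does not rise → ill-formed

[gis], [bwa.bri]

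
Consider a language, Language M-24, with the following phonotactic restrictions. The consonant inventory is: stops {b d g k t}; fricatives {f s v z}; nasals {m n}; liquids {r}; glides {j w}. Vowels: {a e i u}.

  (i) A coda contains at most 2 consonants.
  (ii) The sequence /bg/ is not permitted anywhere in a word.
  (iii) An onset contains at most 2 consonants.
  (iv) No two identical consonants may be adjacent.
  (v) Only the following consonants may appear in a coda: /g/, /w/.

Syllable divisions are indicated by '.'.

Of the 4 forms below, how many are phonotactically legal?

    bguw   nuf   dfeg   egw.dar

bguw — violates constraint (ii): contains banned sequence /bg/ → phonotactically illegal
nuf — violates constraint (v): syllable 1 coda contains /f/, which is not a licensed coda consonant → phonotactically illegal
dfeg — σ1 onset /df/ (2C), coda /g/ ok → phonotactically legal
egw.dar — violates constraint (v): syllable 2 coda contains /r/, which is not a licensed coda consonant → phonotactically illegal
Phonotactically legal: dfeg → 1.

1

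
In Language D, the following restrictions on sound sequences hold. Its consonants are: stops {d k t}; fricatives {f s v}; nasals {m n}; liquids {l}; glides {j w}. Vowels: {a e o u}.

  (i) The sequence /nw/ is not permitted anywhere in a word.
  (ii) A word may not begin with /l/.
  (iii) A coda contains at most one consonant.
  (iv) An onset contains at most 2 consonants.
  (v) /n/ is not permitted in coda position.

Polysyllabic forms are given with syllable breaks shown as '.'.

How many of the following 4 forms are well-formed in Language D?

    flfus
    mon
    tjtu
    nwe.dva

0

flfus — violates constraint (iv): syllable 1 onset /flf/ has 3 consonants (> 2) → ill-formed
mon — violates constraint (v): syllable 1 coda contains /n/ → ill-formed
tjtu — violates constraint (iv): syllable 1 onset /tjt/ has 3 consonants (> 2) → ill-formed
nwe.dva — violates constraint (i): contains banned sequence /nw/ → ill-formed
No form is well-formed → 0.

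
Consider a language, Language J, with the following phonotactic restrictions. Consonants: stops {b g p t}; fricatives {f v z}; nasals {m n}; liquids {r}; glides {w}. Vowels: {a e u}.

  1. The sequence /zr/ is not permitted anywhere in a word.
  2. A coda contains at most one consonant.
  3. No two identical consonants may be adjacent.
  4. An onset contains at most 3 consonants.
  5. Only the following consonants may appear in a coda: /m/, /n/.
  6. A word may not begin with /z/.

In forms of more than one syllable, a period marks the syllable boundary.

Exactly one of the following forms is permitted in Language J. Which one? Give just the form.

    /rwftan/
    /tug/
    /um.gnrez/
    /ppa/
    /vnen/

/rwftan/ — violates constraint 4: syllable 1 onset /rwft/ has 4 consonants (> 3) → not permitted
/tug/ — violates constraint 5: syllable 1 coda contains /g/, which is not a licensed coda consonant → not permitted
/um.gnrez/ — violates constraint 5: syllable 2 coda contains /z/, which is not a licensed coda consonant → not permitted
/ppa/ — violates constraint 3: adjacent identical consonants /pp/ → not permitted
/vnen/ — σ1 onset /vn/ (2C), coda /n/ ok → permitted

/vnen/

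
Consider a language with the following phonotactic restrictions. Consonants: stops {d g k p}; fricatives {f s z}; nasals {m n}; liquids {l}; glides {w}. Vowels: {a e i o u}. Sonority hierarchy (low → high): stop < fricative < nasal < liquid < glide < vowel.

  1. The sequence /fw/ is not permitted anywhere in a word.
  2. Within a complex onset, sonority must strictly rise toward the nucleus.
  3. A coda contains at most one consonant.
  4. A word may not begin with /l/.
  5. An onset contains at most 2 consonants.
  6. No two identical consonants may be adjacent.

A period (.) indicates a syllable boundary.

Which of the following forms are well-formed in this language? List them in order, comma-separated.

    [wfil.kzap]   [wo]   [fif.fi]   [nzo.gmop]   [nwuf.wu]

[wfil.kzap] — violates constraint 2: syllable 1 onset /wf/: /w/ (glide, 5) → /f/ (fricative, 2) does not rise → ill-formed
[wo] — σ1 onset /w/, coda /∅/ ok → well-formed
[fif.fi] — violates constraint 6: adjacent identical consonants /ff/ → ill-formed
[nzo.gmop] — violates constraint 2: syllable 1 onset /nz/: /n/ (nasal, 3) → /z/ (fricative, 2) does not rise → ill-formed
[nwuf.wu] — violates constraint 1: contains banned sequence /fw/ → ill-formed

[wo]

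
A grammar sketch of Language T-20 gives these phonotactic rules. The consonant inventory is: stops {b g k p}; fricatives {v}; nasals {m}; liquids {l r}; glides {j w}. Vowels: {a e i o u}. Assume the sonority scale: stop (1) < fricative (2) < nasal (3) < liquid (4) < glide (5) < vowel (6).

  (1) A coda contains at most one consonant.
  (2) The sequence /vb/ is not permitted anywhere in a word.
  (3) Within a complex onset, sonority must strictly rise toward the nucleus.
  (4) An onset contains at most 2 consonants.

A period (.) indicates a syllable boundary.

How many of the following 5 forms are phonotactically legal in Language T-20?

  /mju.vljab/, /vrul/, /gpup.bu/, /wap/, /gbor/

/mju.vljab/ — violates constraint 4: syllable 2 onset /vlj/ has 3 consonants (> 2) → phonotactically illegal
/vrul/ — σ1 onset /vr/ (2→4 rises), coda /l/ ok → phonotactically legal
/gpup.bu/ — violates constraint 3: syllable 1 onset /gp/: /g/ (stop, 1) → /p/ (stop, 1) does not rise → phonotactically illegal
/wap/ — σ1 onset /w/, coda /p/ ok → phonotactically legal
/gbor/ — violates constraint 3: syllable 1 onset /gb/: /g/ (stop, 1) → /b/ (stop, 1) does not rise → phonotactically illegal
Phonotactically legal: /vrul/, /wap/ → 2.

2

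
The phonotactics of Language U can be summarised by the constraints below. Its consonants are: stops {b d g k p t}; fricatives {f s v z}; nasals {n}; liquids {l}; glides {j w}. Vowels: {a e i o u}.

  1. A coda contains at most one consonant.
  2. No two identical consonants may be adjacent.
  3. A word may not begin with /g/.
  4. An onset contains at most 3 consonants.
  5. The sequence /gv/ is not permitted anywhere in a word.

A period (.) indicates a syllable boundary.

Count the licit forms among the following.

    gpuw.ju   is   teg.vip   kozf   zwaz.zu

1

gpuw.ju — violates constraint 3: word begins with /g/ → illicit
is — σ1 onset /∅/, coda /s/ ok → licit
teg.vip — violates constraint 5: contains banned sequence /gv/ → illicit
kozf — violates constraint 1: syllable 1 coda /zf/ has 2 consonants (> 1) → illicit
zwaz.zu — violates constraint 2: adjacent identical consonants /zz/ → illicit
Licit: is → 1.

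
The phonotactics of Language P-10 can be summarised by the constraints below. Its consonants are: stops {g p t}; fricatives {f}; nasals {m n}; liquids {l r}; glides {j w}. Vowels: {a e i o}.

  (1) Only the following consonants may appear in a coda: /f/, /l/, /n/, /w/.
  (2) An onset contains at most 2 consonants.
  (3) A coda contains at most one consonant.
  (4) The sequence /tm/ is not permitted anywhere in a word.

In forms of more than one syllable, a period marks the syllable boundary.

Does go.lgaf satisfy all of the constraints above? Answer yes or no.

go.lgaf — σ1 onset /g/, coda /∅/ ok; σ2 onset /lg/ (2C), coda /f/ ok → permitted

yes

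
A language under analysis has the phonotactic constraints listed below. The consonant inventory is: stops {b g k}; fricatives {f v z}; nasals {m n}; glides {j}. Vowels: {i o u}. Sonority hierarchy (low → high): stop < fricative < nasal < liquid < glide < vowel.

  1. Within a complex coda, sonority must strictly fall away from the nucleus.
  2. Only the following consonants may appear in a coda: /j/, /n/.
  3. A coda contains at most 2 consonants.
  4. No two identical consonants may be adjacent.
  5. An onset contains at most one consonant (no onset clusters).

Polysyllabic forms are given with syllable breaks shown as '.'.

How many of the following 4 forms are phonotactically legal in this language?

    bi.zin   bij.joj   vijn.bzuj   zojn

2

bi.zin — σ1 onset /b/, coda /∅/ ok; σ2 onset /z/, coda /n/ ok → phonotactically legal
bij.joj — violates constraint 4: adjacent identical consonants /jj/ → phonotactically illegal
vijn.bzuj — violates constraint 5: syllable 2 onset /bz/ has 2 consonants (> 1) → phonotactically illegal
zojn — σ1 onset /z/, coda /jn/ (5→3 falls) ok → phonotactically legal
Phonotactically legal: bi.zin, zojn → 2.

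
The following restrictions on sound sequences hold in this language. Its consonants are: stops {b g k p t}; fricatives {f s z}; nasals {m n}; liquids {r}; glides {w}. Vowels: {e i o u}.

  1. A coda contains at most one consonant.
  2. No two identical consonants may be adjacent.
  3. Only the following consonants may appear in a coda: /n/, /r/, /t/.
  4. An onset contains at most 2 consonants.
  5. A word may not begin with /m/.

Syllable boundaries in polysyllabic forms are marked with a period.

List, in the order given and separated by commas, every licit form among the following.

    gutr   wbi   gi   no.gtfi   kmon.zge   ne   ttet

wbi, gi, kmon.zge, ne

gutr — violates constraint 1: syllable 1 coda /tr/ has 2 consonants (> 1) → illicit
wbi — σ1 onset /wb/ (2C), coda /∅/ ok → licit
gi — σ1 onset /g/, coda /∅/ ok → licit
no.gtfi — violates constraint 4: syllable 2 onset /gtf/ has 3 consonants (> 2) → illicit
kmon.zge — σ1 onset /km/ (2C), coda /n/ ok; σ2 onset /zg/ (2C), coda /∅/ ok → licit
ne — σ1 onset /n/, coda /∅/ ok → licit
ttet — violates constraint 2: adjacent identical consonants /tt/ → illicit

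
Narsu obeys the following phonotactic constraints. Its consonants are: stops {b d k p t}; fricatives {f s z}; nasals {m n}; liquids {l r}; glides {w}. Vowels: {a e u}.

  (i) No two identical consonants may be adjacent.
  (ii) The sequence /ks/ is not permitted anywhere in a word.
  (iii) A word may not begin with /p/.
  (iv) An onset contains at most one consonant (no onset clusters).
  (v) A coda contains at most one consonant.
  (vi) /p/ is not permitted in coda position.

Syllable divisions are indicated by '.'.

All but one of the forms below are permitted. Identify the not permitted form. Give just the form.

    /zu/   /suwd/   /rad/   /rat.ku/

/suwd/

/zu/ — σ1 onset /z/, coda /∅/ ok → permitted
/suwd/ — violates constraint (v): syllable 1 coda /wd/ has 2 consonants (> 1) → not permitted
/rad/ — σ1 onset /r/, coda /d/ ok → permitted
/rat.ku/ — σ1 onset /r/, coda /t/ ok; σ2 onset /k/, coda /∅/ ok → permitted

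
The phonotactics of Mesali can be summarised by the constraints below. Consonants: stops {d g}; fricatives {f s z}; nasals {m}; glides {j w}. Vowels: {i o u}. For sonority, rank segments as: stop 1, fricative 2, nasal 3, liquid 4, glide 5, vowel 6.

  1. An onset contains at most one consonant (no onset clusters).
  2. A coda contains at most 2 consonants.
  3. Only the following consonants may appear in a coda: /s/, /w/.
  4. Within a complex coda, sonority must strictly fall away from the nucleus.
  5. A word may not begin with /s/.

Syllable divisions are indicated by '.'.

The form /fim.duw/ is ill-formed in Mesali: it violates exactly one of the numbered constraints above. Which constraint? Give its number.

/fim.duw/: syllable 1 coda contains /m/, which is not a licensed coda consonant.
This is a violation of constraint 3: "Only the following consonants may appear in a coda: /s/, /w/."
The remaining constraints (1, 2, 4, 5) are satisfied.

3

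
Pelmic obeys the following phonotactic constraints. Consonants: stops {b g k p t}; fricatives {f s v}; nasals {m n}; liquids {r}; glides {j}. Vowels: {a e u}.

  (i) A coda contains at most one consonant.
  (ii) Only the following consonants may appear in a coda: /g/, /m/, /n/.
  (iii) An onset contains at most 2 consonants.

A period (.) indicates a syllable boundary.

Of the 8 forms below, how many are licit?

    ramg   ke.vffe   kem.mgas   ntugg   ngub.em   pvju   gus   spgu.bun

0

ramg — violates constraint (i): syllable 1 coda /mg/ has 2 consonants (> 1) → illicit
ke.vffe — violates constraint (iii): syllable 2 onset /vff/ has 3 consonants (> 2) → illicit
kem.mgas — violates constraint (ii): syllable 2 coda contains /s/, which is not a licensed coda consonant → illicit
ntugg — violates constraint (i): syllable 1 coda /gg/ has 2 consonants (> 1) → illicit
ngub.em — violates constraint (ii): syllable 1 coda contains /b/, which is not a licensed coda consonant → illicit
pvju — violates constraint (iii): syllable 1 onset /pvj/ has 3 consonants (> 2) → illicit
gus — violates constraint (ii): syllable 1 coda contains /s/, which is not a licensed coda consonant → illicit
spgu.bun — violates constraint (iii): syllable 1 onset /spg/ has 3 consonants (> 2) → illicit
No form is licit → 0.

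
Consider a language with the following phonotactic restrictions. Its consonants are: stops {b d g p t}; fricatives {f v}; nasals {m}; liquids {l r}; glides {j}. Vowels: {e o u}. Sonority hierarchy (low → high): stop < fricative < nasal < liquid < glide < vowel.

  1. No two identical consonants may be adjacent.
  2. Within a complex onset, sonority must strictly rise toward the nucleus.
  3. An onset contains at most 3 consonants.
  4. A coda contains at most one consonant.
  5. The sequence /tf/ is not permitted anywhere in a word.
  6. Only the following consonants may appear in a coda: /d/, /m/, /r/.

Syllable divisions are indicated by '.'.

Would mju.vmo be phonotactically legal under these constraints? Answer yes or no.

mju.vmo — σ1 onset /mj/ (3→5 rises), coda /∅/ ok; σ2 onset /vm/ (2→3 rises), coda /∅/ ok → phonotactically legal

yes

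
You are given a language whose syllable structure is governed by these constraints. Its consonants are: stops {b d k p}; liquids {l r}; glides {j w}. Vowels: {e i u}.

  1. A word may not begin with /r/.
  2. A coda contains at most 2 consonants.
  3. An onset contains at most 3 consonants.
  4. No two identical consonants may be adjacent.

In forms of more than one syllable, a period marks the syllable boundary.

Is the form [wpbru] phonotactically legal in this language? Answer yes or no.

no

[wpbru] — violates constraint 3: syllable 1 onset /wpbr/ has 4 consonants (> 3) → phonotactically illegal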